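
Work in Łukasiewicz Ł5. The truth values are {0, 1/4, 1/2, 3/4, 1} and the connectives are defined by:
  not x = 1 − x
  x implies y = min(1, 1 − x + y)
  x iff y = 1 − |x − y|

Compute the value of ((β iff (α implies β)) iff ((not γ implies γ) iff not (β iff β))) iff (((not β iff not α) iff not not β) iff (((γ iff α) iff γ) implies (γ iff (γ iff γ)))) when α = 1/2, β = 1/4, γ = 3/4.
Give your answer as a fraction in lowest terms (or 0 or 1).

3/4

α implies β = 1/2 implies 1/4 = 3/4
β iff (α implies β) = 1/4 iff 3/4 = 1/2
not γ = not 3/4 = 1/4
not γ implies γ = 1/4 implies 3/4 = 1
β iff β = 1/4 iff 1/4 = 1
not (β iff β) = not 1 = 0
(not γ implies γ) iff not (β iff β) = 1 iff 0 = 0
(β iff (α implies β)) iff ((not γ implies γ) iff not (β iff β)) = 1/2 iff 0 = 1/2
not β = not 1/4 = 3/4
not α = not 1/2 = 1/2
not β iff not α = 3/4 iff 1/2 = 3/4
not β = not 1/4 = 3/4
not not β = not 3/4 = 1/4
(not β iff not α) iff not not β = 3/4 iff 1/4 = 1/2
γ iff α = 3/4 iff 1/2 = 3/4
(γ iff α) iff γ = 3/4 iff 3/4 = 1
γ iff γ = 3/4 iff 3/4 = 1
γ iff (γ iff γ) = 3/4 iff 1 = 3/4
((γ iff α) iff γ) implies (γ iff (γ iff γ)) = 1 implies 3/4 = 3/4
((not β iff not α) iff not not β) iff (((γ iff α) iff γ) implies (γ iff (γ iff γ))) = 1/2 iff 3/4 = 3/4
((β iff (α implies β)) iff ((not γ implies γ) iff not (β iff β))) iff (((not β iff not α) iff not not β) iff (((γ iff α) iff γ) implies (γ iff (γ iff γ)))) = 1/2 iff 3/4 = 3/4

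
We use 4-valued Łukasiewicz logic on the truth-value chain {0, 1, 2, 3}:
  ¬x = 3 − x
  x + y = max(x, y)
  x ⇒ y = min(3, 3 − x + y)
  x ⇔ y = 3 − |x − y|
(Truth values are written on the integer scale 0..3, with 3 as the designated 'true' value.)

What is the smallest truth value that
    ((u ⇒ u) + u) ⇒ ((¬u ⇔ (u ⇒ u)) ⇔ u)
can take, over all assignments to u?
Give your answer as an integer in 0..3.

0

Take u = 0:
u ⇒ u = 0 ⇒ 0 = 3
(u ⇒ u) + u = 3 + 0 = 3
¬u = ¬0 = 3
u ⇒ u = 0 ⇒ 0 = 3
¬u ⇔ (u ⇒ u) = 3 ⇔ 3 = 3
(¬u ⇔ (u ⇒ u)) ⇔ u = 3 ⇔ 0 = 0
((u ⇒ u) + u) ⇒ ((¬u ⇔ (u ⇒ u)) ⇔ u) = 3 ⇒ 0 = 0
No assignment yields a value below 0, so this is the minimum.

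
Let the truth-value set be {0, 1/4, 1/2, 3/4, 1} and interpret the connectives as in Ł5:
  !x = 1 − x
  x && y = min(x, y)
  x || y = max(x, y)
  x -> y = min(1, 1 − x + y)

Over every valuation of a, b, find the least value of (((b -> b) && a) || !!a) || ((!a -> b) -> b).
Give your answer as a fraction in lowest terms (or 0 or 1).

Take a = 1/2, b = 0:
b -> b = 0 -> 0 = 1
(b -> b) && a = 1 && 1/2 = 1/2
!a = !1/2 = 1/2
!!a = !1/2 = 1/2
((b -> b) && a) || !!a = 1/2 || 1/2 = 1/2
!a = !1/2 = 1/2
!a -> b = 1/2 -> 0 = 1/2
(!a -> b) -> b = 1/2 -> 0 = 1/2
(((b -> b) && a) || !!a) || ((!a -> b) -> b) = 1/2 || 1/2 = 1/2
No assignment yields a value below 1/2, so this is the minimum.

1/2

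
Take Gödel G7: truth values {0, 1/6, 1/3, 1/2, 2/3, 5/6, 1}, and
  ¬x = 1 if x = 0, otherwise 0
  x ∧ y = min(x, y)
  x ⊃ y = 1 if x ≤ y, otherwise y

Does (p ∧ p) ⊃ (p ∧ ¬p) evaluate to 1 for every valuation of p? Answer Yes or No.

Counterexample: take p = 1/6.
p ∧ p = 1/6 ∧ 1/6 = 1/6
¬p = ¬1/6 = 0
p ∧ ¬p = 1/6 ∧ 0 = 0
(p ∧ p) ⊃ (p ∧ ¬p) = 1/6 ⊃ 0 = 0
This gives 0 ≠ 1.

No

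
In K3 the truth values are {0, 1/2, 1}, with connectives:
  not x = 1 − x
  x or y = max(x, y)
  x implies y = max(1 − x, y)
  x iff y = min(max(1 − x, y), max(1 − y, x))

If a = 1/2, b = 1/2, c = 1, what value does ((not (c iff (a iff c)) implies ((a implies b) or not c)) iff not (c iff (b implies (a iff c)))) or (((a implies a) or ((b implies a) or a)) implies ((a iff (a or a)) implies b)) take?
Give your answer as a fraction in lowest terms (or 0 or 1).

a iff c = 1/2 iff 1 = 1/2
c iff (a iff c) = 1 iff 1/2 = 1/2
not (c iff (a iff c)) = not 1/2 = 1/2
a implies b = 1/2 implies 1/2 = 1/2
not c = not 1 = 0
(a implies b) or not c = 1/2 or 0 = 1/2
not (c iff (a iff c)) implies ((a implies b) or not c) = 1/2 implies 1/2 = 1/2
a iff c = 1/2 iff 1 = 1/2
b implies (a iff c) = 1/2 implies 1/2 = 1/2
c iff (b implies (a iff c)) = 1 iff 1/2 = 1/2
not (c iff (b implies (a iff c))) = not 1/2 = 1/2
(not (c iff (a iff c)) implies ((a implies b) or not c)) iff not (c iff (b implies (a iff c))) = 1/2 iff 1/2 = 1/2
a implies a = 1/2 implies 1/2 = 1/2
b implies a = 1/2 implies 1/2 = 1/2
(b implies a) or a = 1/2 or 1/2 = 1/2
(a implies a) or ((b implies a) or a) = 1/2 or 1/2 = 1/2
a or a = 1/2 or 1/2 = 1/2
a iff (a or a) = 1/2 iff 1/2 = 1/2
(a iff (a or a)) implies b = 1/2 implies 1/2 = 1/2
((a implies a) or ((b implies a) or a)) implies ((a iff (a or a)) implies b) = 1/2 implies 1/2 = 1/2
((not (c iff (a iff c)) implies ((a implies b) or not c)) iff not (c iff (b implies (a iff c)))) or (((a implies a) or ((b implies a) or a)) implies ((a iff (a or a)) implies b)) = 1/2 or 1/2 = 1/2

1/2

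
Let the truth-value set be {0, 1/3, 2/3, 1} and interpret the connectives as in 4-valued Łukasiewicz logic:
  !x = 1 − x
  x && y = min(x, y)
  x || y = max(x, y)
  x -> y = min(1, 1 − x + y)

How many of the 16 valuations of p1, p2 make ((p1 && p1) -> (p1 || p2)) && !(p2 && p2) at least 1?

p1 = 0, p2 = 0 ↦ 1  ≥
p1 = 0, p2 = 1/3 ↦ 2/3  <
p1 = 0, p2 = 2/3 ↦ 1/3  <
p1 = 0, p2 = 1 ↦ 0  <
p1 = 1/3, p2 = 0 ↦ 1  ≥
p1 = 1/3, p2 = 1/3 ↦ 2/3  <
p1 = 1/3, p2 = 2/3 ↦ 1/3  <
p1 = 1/3, p2 = 1 ↦ 0  <
p1 = 2/3, p2 = 0 ↦ 1  ≥
p1 = 2/3, p2 = 1/3 ↦ 2/3  <
p1 = 2/3, p2 = 2/3 ↦ 1/3  <
p1 = 2/3, p2 = 1 ↦ 0  <
p1 = 1, p2 = 0 ↦ 1  ≥
p1 = 1, p2 = 1/3 ↦ 2/3  <
p1 = 1, p2 = 2/3 ↦ 1/3  <
p1 = 1, p2 = 1 ↦ 0  <
So 4 of the 16 assignments meet the threshold.

4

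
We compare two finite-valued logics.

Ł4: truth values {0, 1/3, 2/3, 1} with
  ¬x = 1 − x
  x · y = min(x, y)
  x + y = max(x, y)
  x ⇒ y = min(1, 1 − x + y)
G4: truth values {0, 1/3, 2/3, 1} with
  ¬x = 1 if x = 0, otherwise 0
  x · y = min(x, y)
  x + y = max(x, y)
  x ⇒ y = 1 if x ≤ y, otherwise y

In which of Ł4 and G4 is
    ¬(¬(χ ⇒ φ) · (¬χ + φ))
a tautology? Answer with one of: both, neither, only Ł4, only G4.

In Ł4: at φ = 0, χ = 1/3 the value is 2/3 — not a tautology.
In G4: every assignment gives 1 — tautology.

only G4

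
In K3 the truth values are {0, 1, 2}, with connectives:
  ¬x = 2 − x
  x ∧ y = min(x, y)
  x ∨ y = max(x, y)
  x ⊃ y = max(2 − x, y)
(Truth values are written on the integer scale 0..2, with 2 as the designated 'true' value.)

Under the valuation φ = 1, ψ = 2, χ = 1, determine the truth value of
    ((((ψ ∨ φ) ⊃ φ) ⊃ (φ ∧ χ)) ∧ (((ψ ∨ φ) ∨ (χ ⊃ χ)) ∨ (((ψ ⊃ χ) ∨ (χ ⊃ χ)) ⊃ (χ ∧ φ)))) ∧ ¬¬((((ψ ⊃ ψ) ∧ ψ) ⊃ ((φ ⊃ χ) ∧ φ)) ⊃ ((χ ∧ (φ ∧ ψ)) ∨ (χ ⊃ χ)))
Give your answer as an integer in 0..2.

ψ ∨ φ = 2 ∨ 1 = 2
(ψ ∨ φ) ⊃ φ = 2 ⊃ 1 = 1
φ ∧ χ = 1 ∧ 1 = 1
((ψ ∨ φ) ⊃ φ) ⊃ (φ ∧ χ) = 1 ⊃ 1 = 1
ψ ∨ φ = 2 ∨ 1 = 2
χ ⊃ χ = 1 ⊃ 1 = 1
(ψ ∨ φ) ∨ (χ ⊃ χ) = 2 ∨ 1 = 2
ψ ⊃ χ = 2 ⊃ 1 = 1
χ ⊃ χ = 1 ⊃ 1 = 1
(ψ ⊃ χ) ∨ (χ ⊃ χ) = 1 ∨ 1 = 1
χ ∧ φ = 1 ∧ 1 = 1
((ψ ⊃ χ) ∨ (χ ⊃ χ)) ⊃ (χ ∧ φ) = 1 ⊃ 1 = 1
((ψ ∨ φ) ∨ (χ ⊃ χ)) ∨ (((ψ ⊃ χ) ∨ (χ ⊃ χ)) ⊃ (χ ∧ φ)) = 2 ∨ 1 = 2
(((ψ ∨ φ) ⊃ φ) ⊃ (φ ∧ χ)) ∧ (((ψ ∨ φ) ∨ (χ ⊃ χ)) ∨ (((ψ ⊃ χ) ∨ (χ ⊃ χ)) ⊃ (χ ∧ φ))) = 1 ∧ 2 = 1
ψ ⊃ ψ = 2 ⊃ 2 = 2
(ψ ⊃ ψ) ∧ ψ = 2 ∧ 2 = 2
φ ⊃ χ = 1 ⊃ 1 = 1
(φ ⊃ χ) ∧ φ = 1 ∧ 1 = 1
((ψ ⊃ ψ) ∧ ψ) ⊃ ((φ ⊃ χ) ∧ φ) = 2 ⊃ 1 = 1
φ ∧ ψ = 1 ∧ 2 = 1
χ ∧ (φ ∧ ψ) = 1 ∧ 1 = 1
χ ⊃ χ = 1 ⊃ 1 = 1
(χ ∧ (φ ∧ ψ)) ∨ (χ ⊃ χ) = 1 ∨ 1 = 1
(((ψ ⊃ ψ) ∧ ψ) ⊃ ((φ ⊃ χ) ∧ φ)) ⊃ ((χ ∧ (φ ∧ ψ)) ∨ (χ ⊃ χ)) = 1 ⊃ 1 = 1
¬((((ψ ⊃ ψ) ∧ ψ) ⊃ ((φ ⊃ χ) ∧ φ)) ⊃ ((χ ∧ (φ ∧ ψ)) ∨ (χ ⊃ χ))) = ¬1 = 1
¬¬((((ψ ⊃ ψ) ∧ ψ) ⊃ ((φ ⊃ χ) ∧ φ)) ⊃ ((χ ∧ (φ ∧ ψ)) ∨ (χ ⊃ χ))) = ¬1 = 1
((((ψ ∨ φ) ⊃ φ) ⊃ (φ ∧ χ)) ∧ (((ψ ∨ φ) ∨ (χ ⊃ χ)) ∨ (((ψ ⊃ χ) ∨ (χ ⊃ χ)) ⊃ (χ ∧ φ)))) ∧ ¬¬((((ψ ⊃ ψ) ∧ ψ) ⊃ ((φ ⊃ χ) ∧ φ)) ⊃ ((χ ∧ (φ ∧ ψ)) ∨ (χ ⊃ χ))) = 1 ∧ 1 = 1

1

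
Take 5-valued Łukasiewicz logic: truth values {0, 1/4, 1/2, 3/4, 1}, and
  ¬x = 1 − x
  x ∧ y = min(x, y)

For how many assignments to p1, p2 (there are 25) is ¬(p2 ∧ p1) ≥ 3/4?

16

value 1: 9 assignments (counts)
value 3/4: 7 assignments (counts)
value 1/2: 5 assignments
value 1/4: 3 assignments
value 0: 1 assignment
So 16 of the 25 assignments meet the threshold.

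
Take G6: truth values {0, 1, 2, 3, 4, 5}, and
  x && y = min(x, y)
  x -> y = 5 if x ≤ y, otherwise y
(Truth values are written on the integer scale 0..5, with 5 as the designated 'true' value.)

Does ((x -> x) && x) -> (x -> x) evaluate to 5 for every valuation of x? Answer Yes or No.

Yes

x = 0 ↦ 5
x = 1 ↦ 5
x = 2 ↦ 5
x = 3 ↦ 5
x = 4 ↦ 5
x = 5 ↦ 5
Every assignment gives a value ≥ 5.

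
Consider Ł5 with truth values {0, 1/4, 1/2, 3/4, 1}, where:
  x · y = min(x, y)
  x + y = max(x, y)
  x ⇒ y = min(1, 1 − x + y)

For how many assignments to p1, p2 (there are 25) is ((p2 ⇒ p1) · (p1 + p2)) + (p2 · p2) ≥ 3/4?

value 1: 9 assignments (counts)
value 3/4: 7 assignments (counts)
value 1/2: 5 assignments
value 1/4: 3 assignments
value 0: 1 assignment
So 16 of the 25 assignments meet the threshold.

16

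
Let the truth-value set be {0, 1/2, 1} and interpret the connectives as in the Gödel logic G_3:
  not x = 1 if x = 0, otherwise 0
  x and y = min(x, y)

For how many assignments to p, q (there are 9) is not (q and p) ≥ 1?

5

p = 0, q = 0 ↦ 1  ≥
p = 0, q = 1/2 ↦ 1  ≥
p = 0, q = 1 ↦ 1  ≥
p = 1/2, q = 0 ↦ 1  ≥
p = 1/2, q = 1/2 ↦ 0  <
p = 1/2, q = 1 ↦ 0  <
p = 1, q = 0 ↦ 1  ≥
p = 1, q = 1/2 ↦ 0  <
p = 1, q = 1 ↦ 0  <
So 5 of the 9 assignments meet the threshold.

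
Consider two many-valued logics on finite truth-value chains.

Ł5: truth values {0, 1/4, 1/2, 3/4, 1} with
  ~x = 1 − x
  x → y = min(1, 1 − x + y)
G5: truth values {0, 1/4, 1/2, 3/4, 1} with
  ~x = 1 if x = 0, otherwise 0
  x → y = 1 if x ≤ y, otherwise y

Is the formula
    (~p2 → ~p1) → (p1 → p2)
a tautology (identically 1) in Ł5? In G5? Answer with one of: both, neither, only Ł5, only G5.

In Ł5: every assignment gives 1 — tautology.
In G5: at p1 = 1/2, p2 = 1/4 the value is 1/4 — not a tautology.

only Ł5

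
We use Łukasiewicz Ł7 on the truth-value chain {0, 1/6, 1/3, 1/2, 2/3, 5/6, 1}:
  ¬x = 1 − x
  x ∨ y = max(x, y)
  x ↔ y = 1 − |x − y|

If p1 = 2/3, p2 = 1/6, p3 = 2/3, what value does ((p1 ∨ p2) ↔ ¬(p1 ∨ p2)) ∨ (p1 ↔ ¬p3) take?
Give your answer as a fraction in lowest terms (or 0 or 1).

2/3

p1 ∨ p2 = 2/3 ∨ 1/6 = 2/3
p1 ∨ p2 = 2/3 ∨ 1/6 = 2/3
¬(p1 ∨ p2) = ¬2/3 = 1/3
(p1 ∨ p2) ↔ ¬(p1 ∨ p2) = 2/3 ↔ 1/3 = 2/3
¬p3 = ¬2/3 = 1/3
p1 ↔ ¬p3 = 2/3 ↔ 1/3 = 2/3
((p1 ∨ p2) ↔ ¬(p1 ∨ p2)) ∨ (p1 ↔ ¬p3) = 2/3 ∨ 2/3 = 2/3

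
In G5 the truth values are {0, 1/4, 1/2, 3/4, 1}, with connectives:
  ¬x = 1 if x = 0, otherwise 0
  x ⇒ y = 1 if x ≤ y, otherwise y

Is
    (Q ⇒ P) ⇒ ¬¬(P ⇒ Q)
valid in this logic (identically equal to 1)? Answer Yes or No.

Counterexample: take P = 1/4, Q = 0.
Q ⇒ P = 0 ⇒ 1/4 = 1
P ⇒ Q = 1/4 ⇒ 0 = 0
¬(P ⇒ Q) = ¬0 = 1
¬¬(P ⇒ Q) = ¬1 = 0
(Q ⇒ P) ⇒ ¬¬(P ⇒ Q) = 1 ⇒ 0 = 0
This gives 0 ≠ 1.

No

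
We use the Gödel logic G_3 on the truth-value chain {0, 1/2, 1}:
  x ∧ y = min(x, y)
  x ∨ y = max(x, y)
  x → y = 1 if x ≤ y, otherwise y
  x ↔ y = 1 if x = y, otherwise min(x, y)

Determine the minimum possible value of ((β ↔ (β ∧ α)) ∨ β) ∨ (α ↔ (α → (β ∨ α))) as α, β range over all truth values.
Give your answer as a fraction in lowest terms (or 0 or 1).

Take α = 0, β = 1/2:
β ∧ α = 1/2 ∧ 0 = 0
β ↔ (β ∧ α) = 1/2 ↔ 0 = 0
(β ↔ (β ∧ α)) ∨ β = 0 ∨ 1/2 = 1/2
β ∨ α = 1/2 ∨ 0 = 1/2
α → (β ∨ α) = 0 → 1/2 = 1
α ↔ (α → (β ∨ α)) = 0 ↔ 1 = 0
((β ↔ (β ∧ α)) ∨ β) ∨ (α ↔ (α → (β ∨ α))) = 1/2 ∨ 0 = 1/2
No assignment yields a value below 1/2, so this is the minimum.

1/2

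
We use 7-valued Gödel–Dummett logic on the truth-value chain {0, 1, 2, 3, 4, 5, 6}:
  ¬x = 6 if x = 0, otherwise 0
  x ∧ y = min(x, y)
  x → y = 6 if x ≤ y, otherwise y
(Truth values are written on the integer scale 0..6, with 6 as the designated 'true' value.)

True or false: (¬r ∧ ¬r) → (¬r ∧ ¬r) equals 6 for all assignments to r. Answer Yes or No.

Yes

r = 0 ↦ 6
r = 1 ↦ 6
r = 2 ↦ 6
r = 3 ↦ 6
r = 4 ↦ 6
r = 5 ↦ 6
r = 6 ↦ 6
Every assignment gives a value ≥ 6.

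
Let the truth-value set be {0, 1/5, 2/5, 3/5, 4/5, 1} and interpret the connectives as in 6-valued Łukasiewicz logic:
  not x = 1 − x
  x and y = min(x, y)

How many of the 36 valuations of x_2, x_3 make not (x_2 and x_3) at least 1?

value 1: 11 assignments (counts)
value 4/5: 9 assignments
value 3/5: 7 assignments
value 2/5: 5 assignments
value 1/5: 3 assignments
value 0: 1 assignment
So 11 of the 36 assignments meet the threshold.

11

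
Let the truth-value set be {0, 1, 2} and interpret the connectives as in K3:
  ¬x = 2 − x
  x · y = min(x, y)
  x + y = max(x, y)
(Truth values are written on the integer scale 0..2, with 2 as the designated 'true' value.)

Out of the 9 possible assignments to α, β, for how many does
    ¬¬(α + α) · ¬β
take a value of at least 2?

1

α = 0, β = 0 ↦ 0  <
α = 0, β = 1 ↦ 0  <
α = 0, β = 2 ↦ 0  <
α = 1, β = 0 ↦ 1  <
α = 1, β = 1 ↦ 1  <
α = 1, β = 2 ↦ 0  <
α = 2, β = 0 ↦ 2  ≥
α = 2, β = 1 ↦ 1  <
α = 2, β = 2 ↦ 0  <
So 1 of the 9 assignments meets the threshold.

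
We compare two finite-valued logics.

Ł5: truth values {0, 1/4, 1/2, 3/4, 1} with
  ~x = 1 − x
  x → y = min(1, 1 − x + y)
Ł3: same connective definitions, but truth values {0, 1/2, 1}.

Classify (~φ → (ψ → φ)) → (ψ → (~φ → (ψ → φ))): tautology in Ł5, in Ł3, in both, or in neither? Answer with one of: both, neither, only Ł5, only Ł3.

both

In Ł5: every assignment gives 1 — tautology.
In Ł3: every assignment gives 1 — tautology.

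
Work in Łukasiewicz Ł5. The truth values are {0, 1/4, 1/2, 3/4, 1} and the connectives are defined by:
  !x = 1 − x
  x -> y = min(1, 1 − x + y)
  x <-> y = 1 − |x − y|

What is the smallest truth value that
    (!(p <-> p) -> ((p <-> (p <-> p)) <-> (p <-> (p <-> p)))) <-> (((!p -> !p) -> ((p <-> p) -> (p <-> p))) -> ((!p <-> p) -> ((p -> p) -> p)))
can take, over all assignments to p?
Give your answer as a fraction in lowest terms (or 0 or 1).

Take p = 1/2:
p <-> p = 1/2 <-> 1/2 = 1
!(p <-> p) = !1 = 0
p <-> p = 1/2 <-> 1/2 = 1
p <-> (p <-> p) = 1/2 <-> 1 = 1/2
p <-> p = 1/2 <-> 1/2 = 1
p <-> (p <-> p) = 1/2 <-> 1 = 1/2
(p <-> (p <-> p)) <-> (p <-> (p <-> p)) = 1/2 <-> 1/2 = 1
!(p <-> p) -> ((p <-> (p <-> p)) <-> (p <-> (p <-> p))) = 0 -> 1 = 1
!p = !1/2 = 1/2
!p = !1/2 = 1/2
!p -> !p = 1/2 -> 1/2 = 1
p <-> p = 1/2 <-> 1/2 = 1
p <-> p = 1/2 <-> 1/2 = 1
(p <-> p) -> (p <-> p) = 1 -> 1 = 1
(!p -> !p) -> ((p <-> p) -> (p <-> p)) = 1 -> 1 = 1
!p = !1/2 = 1/2
!p <-> p = 1/2 <-> 1/2 = 1
p -> p = 1/2 -> 1/2 = 1
(p -> p) -> p = 1 -> 1/2 = 1/2
(!p <-> p) -> ((p -> p) -> p) = 1 -> 1/2 = 1/2
((!p -> !p) -> ((p <-> p) -> (p <-> p))) -> ((!p <-> p) -> ((p -> p) -> p)) = 1 -> 1/2 = 1/2
(!(p <-> p) -> ((p <-> (p <-> p)) <-> (p <-> (p <-> p)))) <-> (((!p -> !p) -> ((p <-> p) -> (p <-> p))) -> ((!p <-> p) -> ((p -> p) -> p))) = 1 <-> 1/2 = 1/2
No assignment yields a value below 1/2, so this is the minimum.

1/2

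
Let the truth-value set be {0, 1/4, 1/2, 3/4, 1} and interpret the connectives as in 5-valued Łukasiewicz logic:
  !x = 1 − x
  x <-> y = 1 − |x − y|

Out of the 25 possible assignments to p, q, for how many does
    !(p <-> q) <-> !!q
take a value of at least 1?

value 1: 7 assignments (counts)
value 3/4: 7 assignments
value 1/2: 6 assignments
value 1/4: 3 assignments
value 0: 2 assignments
So 7 of the 25 assignments meet the threshold.

7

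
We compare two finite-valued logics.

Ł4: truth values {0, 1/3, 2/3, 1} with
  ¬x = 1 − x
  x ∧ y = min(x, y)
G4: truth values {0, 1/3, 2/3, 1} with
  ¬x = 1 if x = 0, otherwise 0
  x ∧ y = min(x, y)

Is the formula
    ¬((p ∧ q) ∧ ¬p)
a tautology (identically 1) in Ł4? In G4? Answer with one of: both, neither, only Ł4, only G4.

only G4

In Ł4: at p = 1/3, q = 1/3 the value is 2/3 — not a tautology.
In G4: every assignment gives 1 — tautology.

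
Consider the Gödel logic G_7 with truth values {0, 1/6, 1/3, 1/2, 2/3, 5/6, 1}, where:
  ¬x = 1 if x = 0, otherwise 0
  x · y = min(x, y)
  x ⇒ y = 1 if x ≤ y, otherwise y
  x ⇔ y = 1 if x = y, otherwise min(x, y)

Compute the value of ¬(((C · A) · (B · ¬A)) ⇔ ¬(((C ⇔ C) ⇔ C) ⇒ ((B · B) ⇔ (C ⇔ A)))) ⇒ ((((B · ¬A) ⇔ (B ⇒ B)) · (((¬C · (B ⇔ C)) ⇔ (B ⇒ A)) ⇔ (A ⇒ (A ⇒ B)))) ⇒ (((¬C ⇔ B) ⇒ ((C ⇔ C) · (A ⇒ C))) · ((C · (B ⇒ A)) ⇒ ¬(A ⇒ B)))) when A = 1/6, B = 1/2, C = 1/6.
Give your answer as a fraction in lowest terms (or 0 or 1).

1

C · A = 1/6 · 1/6 = 1/6
¬A = ¬1/6 = 0
B · ¬A = 1/2 · 0 = 0
(C · A) · (B · ¬A) = 1/6 · 0 = 0
C ⇔ C = 1/6 ⇔ 1/6 = 1
(C ⇔ C) ⇔ C = 1 ⇔ 1/6 = 1/6
B · B = 1/2 · 1/2 = 1/2
C ⇔ A = 1/6 ⇔ 1/6 = 1
(B · B) ⇔ (C ⇔ A) = 1/2 ⇔ 1 = 1/2
((C ⇔ C) ⇔ C) ⇒ ((B · B) ⇔ (C ⇔ A)) = 1/6 ⇒ 1/2 = 1
¬(((C ⇔ C) ⇔ C) ⇒ ((B · B) ⇔ (C ⇔ A))) = ¬1 = 0
((C · A) · (B · ¬A)) ⇔ ¬(((C ⇔ C) ⇔ C) ⇒ ((B · B) ⇔ (C ⇔ A))) = 0 ⇔ 0 = 1
¬(((C · A) · (B · ¬A)) ⇔ ¬(((C ⇔ C) ⇔ C) ⇒ ((B · B) ⇔ (C ⇔ A)))) = ¬1 = 0
¬A = ¬1/6 = 0
B · ¬A = 1/2 · 0 = 0
B ⇒ B = 1/2 ⇒ 1/2 = 1
(B · ¬A) ⇔ (B ⇒ B) = 0 ⇔ 1 = 0
¬C = ¬1/6 = 0
B ⇔ C = 1/2 ⇔ 1/6 = 1/6
¬C · (B ⇔ C) = 0 · 1/6 = 0
B ⇒ A = 1/2 ⇒ 1/6 = 1/6
(¬C · (B ⇔ C)) ⇔ (B ⇒ A) = 0 ⇔ 1/6 = 0
A ⇒ B = 1/6 ⇒ 1/2 = 1
A ⇒ (A ⇒ B) = 1/6 ⇒ 1 = 1
((¬C · (B ⇔ C)) ⇔ (B ⇒ A)) ⇔ (A ⇒ (A ⇒ B)) = 0 ⇔ 1 = 0
((B · ¬A) ⇔ (B ⇒ B)) · (((¬C · (B ⇔ C)) ⇔ (B ⇒ A)) ⇔ (A ⇒ (A ⇒ B))) = 0 · 0 = 0
¬C = ¬1/6 = 0
¬C ⇔ B = 0 ⇔ 1/2 = 0
C ⇔ C = 1/6 ⇔ 1/6 = 1
A ⇒ C = 1/6 ⇒ 1/6 = 1
(C ⇔ C) · (A ⇒ C) = 1 · 1 = 1
(¬C ⇔ B) ⇒ ((C ⇔ C) · (A ⇒ C)) = 0 ⇒ 1 = 1
B ⇒ A = 1/2 ⇒ 1/6 = 1/6
C · (B ⇒ A) = 1/6 · 1/6 = 1/6
A ⇒ B = 1/6 ⇒ 1/2 = 1
¬(A ⇒ B) = ¬1 = 0
(C · (B ⇒ A)) ⇒ ¬(A ⇒ B) = 1/6 ⇒ 0 = 0
((¬C ⇔ B) ⇒ ((C ⇔ C) · (A ⇒ C))) · ((C · (B ⇒ A)) ⇒ ¬(A ⇒ B)) = 1 · 0 = 0
(((B · ¬A) ⇔ (B ⇒ B)) · (((¬C · (B ⇔ C)) ⇔ (B ⇒ A)) ⇔ (A ⇒ (A ⇒ B)))) ⇒ (((¬C ⇔ B) ⇒ ((C ⇔ C) · (A ⇒ C))) · ((C · (B ⇒ A)) ⇒ ¬(A ⇒ B))) = 0 ⇒ 0 = 1
¬(((C · A) · (B · ¬A)) ⇔ ¬(((C ⇔ C) ⇔ C) ⇒ ((B · B) ⇔ (C ⇔ A)))) ⇒ ((((B · ¬A) ⇔ (B ⇒ B)) · (((¬C · (B ⇔ C)) ⇔ (B ⇒ A)) ⇔ (A ⇒ (A ⇒ B)))) ⇒ (((¬C ⇔ B) ⇒ ((C ⇔ C) · (A ⇒ C))) · ((C · (B ⇒ A)) ⇒ ¬(A ⇒ B)))) = 0 ⇒ 1 = 1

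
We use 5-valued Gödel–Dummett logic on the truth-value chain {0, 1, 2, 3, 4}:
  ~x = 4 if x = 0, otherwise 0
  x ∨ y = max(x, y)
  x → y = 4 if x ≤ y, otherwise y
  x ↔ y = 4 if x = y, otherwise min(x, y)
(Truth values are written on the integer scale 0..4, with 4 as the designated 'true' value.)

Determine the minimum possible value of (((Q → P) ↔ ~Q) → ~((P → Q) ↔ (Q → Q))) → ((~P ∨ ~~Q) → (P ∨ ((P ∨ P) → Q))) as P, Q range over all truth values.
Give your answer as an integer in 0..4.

2

Take P = 2, Q = 1:
Q → P = 1 → 2 = 4
~Q = ~1 = 0
(Q → P) ↔ ~Q = 4 ↔ 0 = 0
P → Q = 2 → 1 = 1
Q → Q = 1 → 1 = 4
(P → Q) ↔ (Q → Q) = 1 ↔ 4 = 1
~((P → Q) ↔ (Q → Q)) = ~1 = 0
((Q → P) ↔ ~Q) → ~((P → Q) ↔ (Q → Q)) = 0 → 0 = 4
~P = ~2 = 0
~Q = ~1 = 0
~~Q = ~0 = 4
~P ∨ ~~Q = 0 ∨ 4 = 4
P ∨ P = 2 ∨ 2 = 2
(P ∨ P) → Q = 2 → 1 = 1
P ∨ ((P ∨ P) → Q) = 2 ∨ 1 = 2
(~P ∨ ~~Q) → (P ∨ ((P ∨ P) → Q)) = 4 → 2 = 2
(((Q → P) ↔ ~Q) → ~((P → Q) ↔ (Q → Q))) → ((~P ∨ ~~Q) → (P ∨ ((P ∨ P) → Q))) = 4 → 2 = 2
No assignment yields a value below 2, so this is the minimum.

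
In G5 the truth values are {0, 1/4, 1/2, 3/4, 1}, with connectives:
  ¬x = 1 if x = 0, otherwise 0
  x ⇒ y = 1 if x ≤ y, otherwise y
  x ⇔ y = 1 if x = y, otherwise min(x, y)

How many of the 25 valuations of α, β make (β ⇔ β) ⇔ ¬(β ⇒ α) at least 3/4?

value 1: 4 assignments (counts)
value 0: 21 assignments
So 4 of the 25 assignments meet the threshold.

4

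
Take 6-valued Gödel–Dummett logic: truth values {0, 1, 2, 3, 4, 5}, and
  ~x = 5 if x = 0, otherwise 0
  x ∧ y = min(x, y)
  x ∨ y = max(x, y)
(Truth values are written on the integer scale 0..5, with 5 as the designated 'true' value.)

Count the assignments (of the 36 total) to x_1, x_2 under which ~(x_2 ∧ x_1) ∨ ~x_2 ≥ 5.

value 5: 11 assignments (counts)
value 0: 25 assignments
So 11 of the 36 assignments meet the threshold.

11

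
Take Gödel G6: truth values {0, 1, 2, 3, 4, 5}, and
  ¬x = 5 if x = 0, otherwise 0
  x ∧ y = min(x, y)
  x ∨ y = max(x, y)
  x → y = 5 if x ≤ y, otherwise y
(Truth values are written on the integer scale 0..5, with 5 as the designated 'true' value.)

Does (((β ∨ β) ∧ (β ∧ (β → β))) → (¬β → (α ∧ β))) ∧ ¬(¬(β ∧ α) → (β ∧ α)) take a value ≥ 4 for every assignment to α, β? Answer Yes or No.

No

Counterexample: take α = 1, β = 1.
β ∨ β = 1 ∨ 1 = 1
β → β = 1 → 1 = 5
β ∧ (β → β) = 1 ∧ 5 = 1
(β ∨ β) ∧ (β ∧ (β → β)) = 1 ∧ 1 = 1
¬β = ¬1 = 0
α ∧ β = 1 ∧ 1 = 1
¬β → (α ∧ β) = 0 → 1 = 5
((β ∨ β) ∧ (β ∧ (β → β))) → (¬β → (α ∧ β)) = 1 → 5 = 5
β ∧ α = 1 ∧ 1 = 1
¬(β ∧ α) = ¬1 = 0
β ∧ α = 1 ∧ 1 = 1
¬(β ∧ α) → (β ∧ α) = 0 → 1 = 5
¬(¬(β ∧ α) → (β ∧ α)) = ¬5 = 0
(((β ∨ β) ∧ (β ∧ (β → β))) → (¬β → (α ∧ β))) ∧ ¬(¬(β ∧ α) → (β ∧ α)) = 5 ∧ 0 = 0
This gives 0, which is below 4.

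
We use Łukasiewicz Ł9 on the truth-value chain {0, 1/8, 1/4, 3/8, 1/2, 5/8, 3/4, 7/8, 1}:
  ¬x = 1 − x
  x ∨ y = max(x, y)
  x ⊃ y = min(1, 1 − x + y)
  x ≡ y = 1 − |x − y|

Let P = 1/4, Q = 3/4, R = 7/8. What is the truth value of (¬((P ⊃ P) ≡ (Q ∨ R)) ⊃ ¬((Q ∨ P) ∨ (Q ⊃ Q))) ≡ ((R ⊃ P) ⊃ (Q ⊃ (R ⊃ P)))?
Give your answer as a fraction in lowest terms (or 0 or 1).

P ⊃ P = 1/4 ⊃ 1/4 = 1
Q ∨ R = 3/4 ∨ 7/8 = 7/8
(P ⊃ P) ≡ (Q ∨ R) = 1 ≡ 7/8 = 7/8
¬((P ⊃ P) ≡ (Q ∨ R)) = ¬7/8 = 1/8
Q ∨ P = 3/4 ∨ 1/4 = 3/4
Q ⊃ Q = 3/4 ⊃ 3/4 = 1
(Q ∨ P) ∨ (Q ⊃ Q) = 3/4 ∨ 1 = 1
¬((Q ∨ P) ∨ (Q ⊃ Q)) = ¬1 = 0
¬((P ⊃ P) ≡ (Q ∨ R)) ⊃ ¬((Q ∨ P) ∨ (Q ⊃ Q)) = 1/8 ⊃ 0 = 7/8
R ⊃ P = 7/8 ⊃ 1/4 = 3/8
R ⊃ P = 7/8 ⊃ 1/4 = 3/8
Q ⊃ (R ⊃ P) = 3/4 ⊃ 3/8 = 5/8
(R ⊃ P) ⊃ (Q ⊃ (R ⊃ P)) = 3/8 ⊃ 5/8 = 1
(¬((P ⊃ P) ≡ (Q ∨ R)) ⊃ ¬((Q ∨ P) ∨ (Q ⊃ Q))) ≡ ((R ⊃ P) ⊃ (Q ⊃ (R ⊃ P))) = 7/8 ≡ 1 = 7/8

7/8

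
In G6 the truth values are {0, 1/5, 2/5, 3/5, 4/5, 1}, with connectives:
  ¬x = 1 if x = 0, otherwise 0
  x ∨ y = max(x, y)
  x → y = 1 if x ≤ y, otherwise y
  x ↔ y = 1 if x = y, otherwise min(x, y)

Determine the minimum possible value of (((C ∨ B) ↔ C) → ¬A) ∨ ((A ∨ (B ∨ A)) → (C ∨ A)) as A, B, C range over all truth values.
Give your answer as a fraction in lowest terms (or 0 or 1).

Take A = 1/5, B = 2/5, C = 1/5:
C ∨ B = 1/5 ∨ 2/5 = 2/5
(C ∨ B) ↔ C = 2/5 ↔ 1/5 = 1/5
¬A = ¬1/5 = 0
((C ∨ B) ↔ C) → ¬A = 1/5 → 0 = 0
B ∨ A = 2/5 ∨ 1/5 = 2/5
A ∨ (B ∨ A) = 1/5 ∨ 2/5 = 2/5
C ∨ A = 1/5 ∨ 1/5 = 1/5
(A ∨ (B ∨ A)) → (C ∨ A) = 2/5 → 1/5 = 1/5
(((C ∨ B) ↔ C) → ¬A) ∨ ((A ∨ (B ∨ A)) → (C ∨ A)) = 0 ∨ 1/5 = 1/5
No assignment yields a value below 1/5, so this is the minimum.

1/5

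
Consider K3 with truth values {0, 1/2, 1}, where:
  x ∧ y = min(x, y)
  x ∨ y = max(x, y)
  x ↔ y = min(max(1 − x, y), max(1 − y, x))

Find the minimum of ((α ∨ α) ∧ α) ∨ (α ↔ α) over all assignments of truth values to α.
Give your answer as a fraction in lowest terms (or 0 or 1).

1/2

Take α = 1/2:
α ∨ α = 1/2 ∨ 1/2 = 1/2
(α ∨ α) ∧ α = 1/2 ∧ 1/2 = 1/2
α ↔ α = 1/2 ↔ 1/2 = 1/2
((α ∨ α) ∧ α) ∨ (α ↔ α) = 1/2 ∨ 1/2 = 1/2
No assignment yields a value below 1/2, so this is the minimum.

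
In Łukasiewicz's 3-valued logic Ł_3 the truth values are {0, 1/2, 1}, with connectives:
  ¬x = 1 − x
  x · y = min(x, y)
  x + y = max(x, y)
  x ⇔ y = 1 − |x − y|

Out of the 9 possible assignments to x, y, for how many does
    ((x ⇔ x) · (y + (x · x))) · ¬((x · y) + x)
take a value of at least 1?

x = 0, y = 0 ↦ 0  <
x = 0, y = 1/2 ↦ 1/2  <
x = 0, y = 1 ↦ 1  ≥
x = 1/2, y = 0 ↦ 1/2  <
x = 1/2, y = 1/2 ↦ 1/2  <
x = 1/2, y = 1 ↦ 1/2  <
x = 1, y = 0 ↦ 0  <
x = 1, y = 1/2 ↦ 0  <
x = 1, y = 1 ↦ 0  <
So 1 of the 9 assignments meets the threshold.

1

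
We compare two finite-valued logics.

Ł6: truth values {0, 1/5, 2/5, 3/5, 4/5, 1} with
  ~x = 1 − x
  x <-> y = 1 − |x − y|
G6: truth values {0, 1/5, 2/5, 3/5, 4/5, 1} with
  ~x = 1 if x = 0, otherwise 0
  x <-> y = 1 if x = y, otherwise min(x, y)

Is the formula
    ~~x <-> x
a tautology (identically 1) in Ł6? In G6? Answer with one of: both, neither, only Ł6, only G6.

In Ł6: every assignment gives 1 — tautology.
In G6: at x = 1/5 the value is 1/5 — not a tautology.

only Ł6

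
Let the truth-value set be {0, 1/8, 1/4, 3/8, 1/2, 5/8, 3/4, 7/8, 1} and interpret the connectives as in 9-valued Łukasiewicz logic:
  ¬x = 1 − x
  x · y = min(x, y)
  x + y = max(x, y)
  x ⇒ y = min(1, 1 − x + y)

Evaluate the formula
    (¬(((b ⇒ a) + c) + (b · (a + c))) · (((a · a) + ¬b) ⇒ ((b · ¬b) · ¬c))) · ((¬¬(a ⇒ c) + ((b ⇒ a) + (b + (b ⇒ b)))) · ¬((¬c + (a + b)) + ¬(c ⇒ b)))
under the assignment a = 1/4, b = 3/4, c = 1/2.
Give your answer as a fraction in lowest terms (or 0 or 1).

1/4

b ⇒ a = 3/4 ⇒ 1/4 = 1/2
(b ⇒ a) + c = 1/2 + 1/2 = 1/2
a + c = 1/4 + 1/2 = 1/2
b · (a + c) = 3/4 · 1/2 = 1/2
((b ⇒ a) + c) + (b · (a + c)) = 1/2 + 1/2 = 1/2
¬(((b ⇒ a) + c) + (b · (a + c))) = ¬1/2 = 1/2
a · a = 1/4 · 1/4 = 1/4
¬b = ¬3/4 = 1/4
(a · a) + ¬b = 1/4 + 1/4 = 1/4
¬b = ¬3/4 = 1/4
b · ¬b = 3/4 · 1/4 = 1/4
¬c = ¬1/2 = 1/2
(b · ¬b) · ¬c = 1/4 · 1/2 = 1/4
((a · a) + ¬b) ⇒ ((b · ¬b) · ¬c) = 1/4 ⇒ 1/4 = 1
¬(((b ⇒ a) + c) + (b · (a + c))) · (((a · a) + ¬b) ⇒ ((b · ¬b) · ¬c)) = 1/2 · 1 = 1/2
a ⇒ c = 1/4 ⇒ 1/2 = 1
¬(a ⇒ c) = ¬1 = 0
¬¬(a ⇒ c) = ¬0 = 1
b ⇒ a = 3/4 ⇒ 1/4 = 1/2
b ⇒ b = 3/4 ⇒ 3/4 = 1
b + (b ⇒ b) = 3/4 + 1 = 1
(b ⇒ a) + (b + (b ⇒ b)) = 1/2 + 1 = 1
¬¬(a ⇒ c) + ((b ⇒ a) + (b + (b ⇒ b))) = 1 + 1 = 1
¬c = ¬1/2 = 1/2
a + b = 1/4 + 3/4 = 3/4
¬c + (a + b) = 1/2 + 3/4 = 3/4
c ⇒ b = 1/2 ⇒ 3/4 = 1
¬(c ⇒ b) = ¬1 = 0
(¬c + (a + b)) + ¬(c ⇒ b) = 3/4 + 0 = 3/4
¬((¬c + (a + b)) + ¬(c ⇒ b)) = ¬3/4 = 1/4
(¬¬(a ⇒ c) + ((b ⇒ a) + (b + (b ⇒ b)))) · ¬((¬c + (a + b)) + ¬(c ⇒ b)) = 1 · 1/4 = 1/4
(¬(((b ⇒ a) + c) + (b · (a + c))) · (((a · a) + ¬b) ⇒ ((b · ¬b) · ¬c))) · ((¬¬(a ⇒ c) + ((b ⇒ a) + (b + (b ⇒ b)))) · ¬((¬c + (a + b)) + ¬(c ⇒ b))) = 1/2 · 1/4 = 1/4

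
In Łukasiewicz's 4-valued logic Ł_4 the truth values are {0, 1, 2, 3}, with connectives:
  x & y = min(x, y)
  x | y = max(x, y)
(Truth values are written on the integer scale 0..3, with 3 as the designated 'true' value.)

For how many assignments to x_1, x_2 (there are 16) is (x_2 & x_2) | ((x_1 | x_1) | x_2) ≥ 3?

7

x_1 = 0, x_2 = 0 ↦ 0  <
x_1 = 0, x_2 = 1 ↦ 1  <
x_1 = 0, x_2 = 2 ↦ 2  <
x_1 = 0, x_2 = 3 ↦ 3  ≥
x_1 = 1, x_2 = 0 ↦ 1  <
x_1 = 1, x_2 = 1 ↦ 1  <
x_1 = 1, x_2 = 2 ↦ 2  <
x_1 = 1, x_2 = 3 ↦ 3  ≥
x_1 = 2, x_2 = 0 ↦ 2  <
x_1 = 2, x_2 = 1 ↦ 2  <
x_1 = 2, x_2 = 2 ↦ 2  <
x_1 = 2, x_2 = 3 ↦ 3  ≥
x_1 = 3, x_2 = 0 ↦ 3  ≥
x_1 = 3, x_2 = 1 ↦ 3  ≥
x_1 = 3, x_2 = 2 ↦ 3  ≥
x_1 = 3, x_2 = 3 ↦ 3  ≥
So 7 of the 16 assignments meet the threshold.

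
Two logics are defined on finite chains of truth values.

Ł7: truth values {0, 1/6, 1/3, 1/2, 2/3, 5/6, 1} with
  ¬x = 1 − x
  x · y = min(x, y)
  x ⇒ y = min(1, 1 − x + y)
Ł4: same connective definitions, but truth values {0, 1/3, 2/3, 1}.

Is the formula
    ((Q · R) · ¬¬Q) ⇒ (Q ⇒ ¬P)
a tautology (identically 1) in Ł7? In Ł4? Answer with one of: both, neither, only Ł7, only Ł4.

In Ł7: at P = 1/6, Q = 1, R = 1 the value is 5/6 — not a tautology.
In Ł4: at P = 1/3, Q = 1, R = 1 the value is 2/3 — not a tautology.

neither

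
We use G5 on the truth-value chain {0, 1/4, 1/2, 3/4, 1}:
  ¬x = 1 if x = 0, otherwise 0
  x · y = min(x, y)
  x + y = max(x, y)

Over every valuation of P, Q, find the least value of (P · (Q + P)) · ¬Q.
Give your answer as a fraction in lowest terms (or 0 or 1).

0

Take P = 0, Q = 0:
Q + P = 0 + 0 = 0
P · (Q + P) = 0 · 0 = 0
¬Q = ¬0 = 1
(P · (Q + P)) · ¬Q = 0 · 1 = 0
No assignment yields a value below 0, so this is the minimum.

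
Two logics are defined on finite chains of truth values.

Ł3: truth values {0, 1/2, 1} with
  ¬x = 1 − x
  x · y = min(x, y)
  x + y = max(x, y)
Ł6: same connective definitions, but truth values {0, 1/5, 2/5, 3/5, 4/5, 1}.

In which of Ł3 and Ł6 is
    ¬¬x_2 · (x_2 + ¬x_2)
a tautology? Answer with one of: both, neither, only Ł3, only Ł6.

neither

In Ł3: at x_2 = 0 the value is 0 — not a tautology.
In Ł6: at x_2 = 0 the value is 0 — not a tautology.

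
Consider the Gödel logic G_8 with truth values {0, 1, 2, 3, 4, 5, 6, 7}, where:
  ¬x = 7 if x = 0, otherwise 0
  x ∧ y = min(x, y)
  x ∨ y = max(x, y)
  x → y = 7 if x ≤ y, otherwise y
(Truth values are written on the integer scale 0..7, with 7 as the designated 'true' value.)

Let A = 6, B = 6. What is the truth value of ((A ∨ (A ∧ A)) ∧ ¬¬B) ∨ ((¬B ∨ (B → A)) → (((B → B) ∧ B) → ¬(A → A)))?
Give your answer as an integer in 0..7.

A ∧ A = 6 ∧ 6 = 6
A ∨ (A ∧ A) = 6 ∨ 6 = 6
¬B = ¬6 = 0
¬¬B = ¬0 = 7
(A ∨ (A ∧ A)) ∧ ¬¬B = 6 ∧ 7 = 6
¬B = ¬6 = 0
B → A = 6 → 6 = 7
¬B ∨ (B → A) = 0 ∨ 7 = 7
B → B = 6 → 6 = 7
(B → B) ∧ B = 7 ∧ 6 = 6
A → A = 6 → 6 = 7
¬(A → A) = ¬7 = 0
((B → B) ∧ B) → ¬(A → A) = 6 → 0 = 0
(¬B ∨ (B → A)) → (((B → B) ∧ B) → ¬(A → A)) = 7 → 0 = 0
((A ∨ (A ∧ A)) ∧ ¬¬B) ∨ ((¬B ∨ (B → A)) → (((B → B) ∧ B) → ¬(A → A))) = 6 ∨ 0 = 6

6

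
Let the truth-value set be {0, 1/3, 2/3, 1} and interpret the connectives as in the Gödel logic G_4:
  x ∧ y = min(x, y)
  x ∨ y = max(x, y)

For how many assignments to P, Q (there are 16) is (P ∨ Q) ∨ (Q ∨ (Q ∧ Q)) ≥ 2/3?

12

P = 0, Q = 0 ↦ 0  <
P = 0, Q = 1/3 ↦ 1/3  <
P = 0, Q = 2/3 ↦ 2/3  ≥
P = 0, Q = 1 ↦ 1  ≥
P = 1/3, Q = 0 ↦ 1/3  <
P = 1/3, Q = 1/3 ↦ 1/3  <
P = 1/3, Q = 2/3 ↦ 2/3  ≥
P = 1/3, Q = 1 ↦ 1  ≥
P = 2/3, Q = 0 ↦ 2/3  ≥
P = 2/3, Q = 1/3 ↦ 2/3  ≥
P = 2/3, Q = 2/3 ↦ 2/3  ≥
P = 2/3, Q = 1 ↦ 1  ≥
P = 1, Q = 0 ↦ 1  ≥
P = 1, Q = 1/3 ↦ 1  ≥
P = 1, Q = 2/3 ↦ 1  ≥
P = 1, Q = 1 ↦ 1  ≥
So 12 of the 16 assignments meet the threshold.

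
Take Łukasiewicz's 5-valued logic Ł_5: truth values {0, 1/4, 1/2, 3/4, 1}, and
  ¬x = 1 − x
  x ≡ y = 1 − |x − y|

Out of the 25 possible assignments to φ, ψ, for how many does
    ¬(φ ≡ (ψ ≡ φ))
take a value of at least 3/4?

5

value 1: 2 assignments (counts)
value 3/4: 3 assignments (counts)
value 1/2: 6 assignments
value 1/4: 7 assignments
value 0: 7 assignments
So 5 of the 25 assignments meet the threshold.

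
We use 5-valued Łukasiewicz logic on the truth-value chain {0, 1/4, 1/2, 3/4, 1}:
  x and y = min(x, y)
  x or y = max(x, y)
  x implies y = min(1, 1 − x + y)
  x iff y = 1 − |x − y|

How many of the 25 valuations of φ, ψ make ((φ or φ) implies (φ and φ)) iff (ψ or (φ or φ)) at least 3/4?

16

value 1: 9 assignments (counts)
value 3/4: 7 assignments (counts)
value 1/2: 5 assignments
value 1/4: 3 assignments
value 0: 1 assignment
So 16 of the 25 assignments meet the threshold.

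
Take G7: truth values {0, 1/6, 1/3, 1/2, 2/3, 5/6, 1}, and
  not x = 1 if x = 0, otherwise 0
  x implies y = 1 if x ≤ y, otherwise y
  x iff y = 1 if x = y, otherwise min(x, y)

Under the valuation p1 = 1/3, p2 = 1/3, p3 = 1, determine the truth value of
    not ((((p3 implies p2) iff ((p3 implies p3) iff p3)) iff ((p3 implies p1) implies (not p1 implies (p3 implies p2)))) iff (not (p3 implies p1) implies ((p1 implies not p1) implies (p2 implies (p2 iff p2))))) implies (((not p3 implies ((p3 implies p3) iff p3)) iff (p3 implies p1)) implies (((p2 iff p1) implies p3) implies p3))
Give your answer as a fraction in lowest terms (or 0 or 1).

1

p3 implies p2 = 1 implies 1/3 = 1/3
p3 implies p3 = 1 implies 1 = 1
(p3 implies p3) iff p3 = 1 iff 1 = 1
(p3 implies p2) iff ((p3 implies p3) iff p3) = 1/3 iff 1 = 1/3
p3 implies p1 = 1 implies 1/3 = 1/3
not p1 = not 1/3 = 0
p3 implies p2 = 1 implies 1/3 = 1/3
not p1 implies (p3 implies p2) = 0 implies 1/3 = 1
(p3 implies p1) implies (not p1 implies (p3 implies p2)) = 1/3 implies 1 = 1
((p3 implies p2) iff ((p3 implies p3) iff p3)) iff ((p3 implies p1) implies (not p1 implies (p3 implies p2))) = 1/3 iff 1 = 1/3
p3 implies p1 = 1 implies 1/3 = 1/3
not (p3 implies p1) = not 1/3 = 0
not p1 = not 1/3 = 0
p1 implies not p1 = 1/3 implies 0 = 0
p2 iff p2 = 1/3 iff 1/3 = 1
p2 implies (p2 iff p2) = 1/3 implies 1 = 1
(p1 implies not p1) implies (p2 implies (p2 iff p2)) = 0 implies 1 = 1
not (p3 implies p1) implies ((p1 implies not p1) implies (p2 implies (p2 iff p2))) = 0 implies 1 = 1
(((p3 implies p2) iff ((p3 implies p3) iff p3)) iff ((p3 implies p1) implies (not p1 implies (p3 implies p2)))) iff (not (p3 implies p1) implies ((p1 implies not p1) implies (p2 implies (p2 iff p2)))) = 1/3 iff 1 = 1/3
not ((((p3 implies p2) iff ((p3 implies p3) iff p3)) iff ((p3 implies p1) implies (not p1 implies (p3 implies p2)))) iff (not (p3 implies p1) implies ((p1 implies not p1) implies (p2 implies (p2 iff p2))))) = not 1/3 = 0
not p3 = not 1 = 0
p3 implies p3 = 1 implies 1 = 1
(p3 implies p3) iff p3 = 1 iff 1 = 1
not p3 implies ((p3 implies p3) iff p3) = 0 implies 1 = 1
p3 implies p1 = 1 implies 1/3 = 1/3
(not p3 implies ((p3 implies p3) iff p3)) iff (p3 implies p1) = 1 iff 1/3 = 1/3
p2 iff p1 = 1/3 iff 1/3 = 1
(p2 iff p1) implies p3 = 1 implies 1 = 1
((p2 iff p1) implies p3) implies p3 = 1 implies 1 = 1
((not p3 implies ((p3 implies p3) iff p3)) iff (p3 implies p1)) implies (((p2 iff p1) implies p3) implies p3) = 1/3 implies 1 = 1
not ((((p3 implies p2) iff ((p3 implies p3) iff p3)) iff ((p3 implies p1) implies (not p1 implies (p3 implies p2)))) iff (not (p3 implies p1) implies ((p1 implies not p1) implies (p2 implies (p2 iff p2))))) implies (((not p3 implies ((p3 implies p3) iff p3)) iff (p3 implies p1)) implies (((p2 iff p1) implies p3) implies p3)) = 0 implies 1 = 1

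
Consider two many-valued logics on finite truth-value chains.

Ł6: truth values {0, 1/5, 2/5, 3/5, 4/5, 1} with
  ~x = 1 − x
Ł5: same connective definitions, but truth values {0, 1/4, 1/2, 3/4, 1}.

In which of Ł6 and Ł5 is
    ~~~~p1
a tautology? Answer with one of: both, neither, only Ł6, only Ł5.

In Ł6: at p1 = 0 the value is 0 — not a tautology.
In Ł5: at p1 = 0 the value is 0 — not a tautology.

neither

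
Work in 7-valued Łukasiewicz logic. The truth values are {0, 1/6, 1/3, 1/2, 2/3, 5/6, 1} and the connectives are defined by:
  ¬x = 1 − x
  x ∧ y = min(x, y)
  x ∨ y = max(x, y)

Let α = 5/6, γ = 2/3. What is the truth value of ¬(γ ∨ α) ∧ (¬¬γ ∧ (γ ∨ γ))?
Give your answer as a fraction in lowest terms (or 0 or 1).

1/6

γ ∨ α = 2/3 ∨ 5/6 = 5/6
¬(γ ∨ α) = ¬5/6 = 1/6
¬γ = ¬2/3 = 1/3
¬¬γ = ¬1/3 = 2/3
γ ∨ γ = 2/3 ∨ 2/3 = 2/3
¬¬γ ∧ (γ ∨ γ) = 2/3 ∧ 2/3 = 2/3
¬(γ ∨ α) ∧ (¬¬γ ∧ (γ ∨ γ)) = 1/6 ∧ 2/3 = 1/6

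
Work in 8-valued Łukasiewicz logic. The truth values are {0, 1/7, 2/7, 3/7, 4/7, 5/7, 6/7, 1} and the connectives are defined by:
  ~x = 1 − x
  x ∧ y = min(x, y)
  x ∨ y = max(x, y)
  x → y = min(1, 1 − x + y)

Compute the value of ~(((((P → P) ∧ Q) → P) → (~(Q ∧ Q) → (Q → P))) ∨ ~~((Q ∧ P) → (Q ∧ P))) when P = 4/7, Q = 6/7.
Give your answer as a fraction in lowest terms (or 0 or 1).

P → P = 4/7 → 4/7 = 1
(P → P) ∧ Q = 1 ∧ 6/7 = 6/7
((P → P) ∧ Q) → P = 6/7 → 4/7 = 5/7
Q ∧ Q = 6/7 ∧ 6/7 = 6/7
~(Q ∧ Q) = ~6/7 = 1/7
Q → P = 6/7 → 4/7 = 5/7
~(Q ∧ Q) → (Q → P) = 1/7 → 5/7 = 1
(((P → P) ∧ Q) → P) → (~(Q ∧ Q) → (Q → P)) = 5/7 → 1 = 1
Q ∧ P = 6/7 ∧ 4/7 = 4/7
Q ∧ P = 6/7 ∧ 4/7 = 4/7
(Q ∧ P) → (Q ∧ P) = 4/7 → 4/7 = 1
~((Q ∧ P) → (Q ∧ P)) = ~1 = 0
~~((Q ∧ P) → (Q ∧ P)) = ~0 = 1
((((P → P) ∧ Q) → P) → (~(Q ∧ Q) → (Q → P))) ∨ ~~((Q ∧ P) → (Q ∧ P)) = 1 ∨ 1 = 1
~(((((P → P) ∧ Q) → P) → (~(Q ∧ Q) → (Q → P))) ∨ ~~((Q ∧ P) → (Q ∧ P))) = ~1 = 0

0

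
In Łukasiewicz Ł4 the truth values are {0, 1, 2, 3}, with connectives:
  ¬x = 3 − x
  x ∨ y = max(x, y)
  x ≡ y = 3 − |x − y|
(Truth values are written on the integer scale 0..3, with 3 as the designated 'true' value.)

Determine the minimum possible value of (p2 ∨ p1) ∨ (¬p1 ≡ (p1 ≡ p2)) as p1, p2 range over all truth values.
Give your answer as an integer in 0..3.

2

Take p1 = 0, p2 = 1:
p2 ∨ p1 = 1 ∨ 0 = 1
¬p1 = ¬0 = 3
p1 ≡ p2 = 0 ≡ 1 = 2
¬p1 ≡ (p1 ≡ p2) = 3 ≡ 2 = 2
(p2 ∨ p1) ∨ (¬p1 ≡ (p1 ≡ p2)) = 1 ∨ 2 = 2
No assignment yields a value below 2, so this is the minimum.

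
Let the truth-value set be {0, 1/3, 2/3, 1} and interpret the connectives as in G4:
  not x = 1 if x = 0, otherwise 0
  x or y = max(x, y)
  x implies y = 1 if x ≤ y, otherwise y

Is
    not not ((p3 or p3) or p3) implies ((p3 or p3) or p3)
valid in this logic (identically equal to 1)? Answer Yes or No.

No

Counterexample: take p3 = 1/3.
p3 or p3 = 1/3 or 1/3 = 1/3
(p3 or p3) or p3 = 1/3 or 1/3 = 1/3
not ((p3 or p3) or p3) = not 1/3 = 0
not not ((p3 or p3) or p3) = not 0 = 1
not not ((p3 or p3) or p3) implies ((p3 or p3) or p3) = 1 implies 1/3 = 1/3
This gives 1/3 ≠ 1.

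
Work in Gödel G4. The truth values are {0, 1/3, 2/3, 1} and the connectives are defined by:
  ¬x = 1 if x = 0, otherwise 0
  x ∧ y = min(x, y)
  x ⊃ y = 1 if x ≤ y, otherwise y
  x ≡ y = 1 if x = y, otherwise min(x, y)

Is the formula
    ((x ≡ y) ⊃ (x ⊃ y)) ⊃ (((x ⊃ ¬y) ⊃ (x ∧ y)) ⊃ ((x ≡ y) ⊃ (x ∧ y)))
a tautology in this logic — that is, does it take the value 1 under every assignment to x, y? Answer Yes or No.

Counterexample: take x = 1/3, y = 1/3.
x ≡ y = 1/3 ≡ 1/3 = 1
x ⊃ y = 1/3 ⊃ 1/3 = 1
(x ≡ y) ⊃ (x ⊃ y) = 1 ⊃ 1 = 1
¬y = ¬1/3 = 0
x ⊃ ¬y = 1/3 ⊃ 0 = 0
x ∧ y = 1/3 ∧ 1/3 = 1/3
(x ⊃ ¬y) ⊃ (x ∧ y) = 0 ⊃ 1/3 = 1
x ≡ y = 1/3 ≡ 1/3 = 1
x ∧ y = 1/3 ∧ 1/3 = 1/3
(x ≡ y) ⊃ (x ∧ y) = 1 ⊃ 1/3 = 1/3
((x ⊃ ¬y) ⊃ (x ∧ y)) ⊃ ((x ≡ y) ⊃ (x ∧ y)) = 1 ⊃ 1/3 = 1/3
((x ≡ y) ⊃ (x ⊃ y)) ⊃ (((x ⊃ ¬y) ⊃ (x ∧ y)) ⊃ ((x ≡ y) ⊃ (x ∧ y))) = 1 ⊃ 1/3 = 1/3
This gives 1/3 ≠ 1.

No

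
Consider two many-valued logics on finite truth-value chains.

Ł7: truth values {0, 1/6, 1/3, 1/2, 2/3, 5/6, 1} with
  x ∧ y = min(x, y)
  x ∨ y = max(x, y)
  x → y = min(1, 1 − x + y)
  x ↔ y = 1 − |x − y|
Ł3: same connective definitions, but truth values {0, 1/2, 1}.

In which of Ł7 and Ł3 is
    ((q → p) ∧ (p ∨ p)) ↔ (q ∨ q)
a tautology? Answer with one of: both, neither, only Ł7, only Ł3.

In Ł7: at p = 0, q = 1/6 the value is 5/6 — not a tautology.
In Ł3: at p = 0, q = 1/2 the value is 1/2 — not a tautology.

neither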